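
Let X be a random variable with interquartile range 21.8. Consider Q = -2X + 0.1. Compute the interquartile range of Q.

Under Q = aX + b, IQR(Q) = |a|·IQR(X) = |-2|·21.8 = 43.6 (shifts cancel; spread scales by |a|).

IQR(Q) = 43.6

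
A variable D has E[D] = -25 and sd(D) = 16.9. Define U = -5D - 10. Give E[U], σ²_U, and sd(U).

U = -5D - 10 is linear with a = -5, b = -10.
E[U] = a·E[D] + b = (-5)·(-25) + (-10) = 115.
σ²_D = 16.9² = 285.61.
σ²_U = a²·σ²_D = (-5)²·285.61 = 7140.25 (the additive constant -10 does not affect variance).
sd(U) = |a|·sd(D) = |-5|·16.9 = 84.5.

E[U] = 115, σ²_U = 7140.25, sd(U) = 84.5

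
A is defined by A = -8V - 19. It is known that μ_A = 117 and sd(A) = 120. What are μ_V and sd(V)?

From A = -8V - 19: μ_A = a·μ_V + b, so μ_V = (μ_A − b)/a = (117 − (-19))/(-8) = -17.
sd(A) = |a|·sd(V), so sd(V) = 120/|-8| = 15.

μ_V = -17, sd(V) = 15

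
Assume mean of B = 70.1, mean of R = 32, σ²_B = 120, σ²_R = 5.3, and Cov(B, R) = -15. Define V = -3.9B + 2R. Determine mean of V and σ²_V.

mean of V = -209.39, σ²_V = 2080.4

mean of V = (-3.9)·mean of B + 2·mean of R = (-3.9)·70.1 + 2·32 = -209.39.
σ²_V = a²·σ²_B + b²·σ²_R + 2ab·Cov(B, R) with a = -3.9, b = 2.
= (-3.9)²·120 + 2²·5.3 + 2·(-3.9)·2·(-15)
= 1825.2 + 21.2 + 234 = 2080.4.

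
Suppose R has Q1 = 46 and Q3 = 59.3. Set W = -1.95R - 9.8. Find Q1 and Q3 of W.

a = -1.95 < 0 reverses order: Q1(W) comes from Q3(R), Q3(W) from Q1(R).
Q1(W) = (-1.95)·59.3 + (-9.8) = -125.435; Q3(W) = (-1.95)·46 + (-9.8) = -99.5.

Q1(W) = -125.435, Q3(W) = -99.5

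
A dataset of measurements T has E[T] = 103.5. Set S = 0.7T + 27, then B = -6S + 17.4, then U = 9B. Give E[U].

E[U] = -5213.7

E[S] = 0.7·103.5 + 27 = 99.45.
E[B] = (-6)·99.45 + 17.4 = -579.3.
E[U] = 9·(-579.3) = -5213.7.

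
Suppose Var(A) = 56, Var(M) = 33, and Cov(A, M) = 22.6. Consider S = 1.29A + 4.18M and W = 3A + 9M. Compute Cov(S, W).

Cov(S, W) = 2003.97

By bilinearity, Cov(S, W) = ac·Var(A) + bd·Var(M) + (ad+bc)·Cov(A, M), with a=1.29, b=4.18, c=3, d=9.
ac·Var(A) = 1.29·3·56 = 216.72
bd·Var(M) = 4.18·9·33 = 1241.46
(ad+bc)·Cov(A, M) = (24.15)·22.6 = 545.79
Cov(S, W) = 216.72 + 1241.46 + 545.79 = 2003.97.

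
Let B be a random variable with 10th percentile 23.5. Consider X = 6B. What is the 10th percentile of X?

Since a = 6 > 0 the transformation is increasing, so the 10th percentile of X = a·(P_{10} of B) + b = 6·23.5 = 141.

10th percentile of X = 141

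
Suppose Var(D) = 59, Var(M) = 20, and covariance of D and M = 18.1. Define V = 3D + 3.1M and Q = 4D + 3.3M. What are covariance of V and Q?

By bilinearity, covariance of V and Q = ac·Var(D) + bd·Var(M) + (ad+bc)·covariance of D and M, with a=3, b=3.1, c=4, d=3.3.
ac·Var(D) = 3·4·59 = 708
bd·Var(M) = 3.1·3.3·20 = 204.6
(ad+bc)·covariance of D and M = (22.3)·18.1 = 403.63
covariance of V and Q = 708 + 204.6 + 403.63 = 1316.23.

covariance of V and Q = 1316.23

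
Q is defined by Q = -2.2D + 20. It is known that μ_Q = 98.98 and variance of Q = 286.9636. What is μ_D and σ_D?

From Q = -2.2D + 20: μ_Q = a·μ_D + b, so μ_D = (μ_Q − b)/a = (98.98 − 20)/(-2.2) = -35.9.
σ_Q = √286.9636 = 16.94.
σ_Q = |a|·σ_D, so σ_D = 16.94/|-2.2| = 7.7.

μ_D = -35.9, σ_D = 7.7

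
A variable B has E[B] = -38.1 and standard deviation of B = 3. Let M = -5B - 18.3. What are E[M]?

E[M] = 172.2

M = -5B - 18.3 is linear with a = -5, b = -18.3.
E[M] = a·E[B] + b = (-5)·(-38.1) + (-18.3) = 172.2.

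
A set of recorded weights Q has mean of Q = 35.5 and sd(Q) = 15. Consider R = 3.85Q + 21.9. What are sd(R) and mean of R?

R = 3.85Q + 21.9 is linear with a = 3.85, b = 21.9.
sd(R) = |a|·sd(Q) = |3.85|·15 = 57.75.
mean of R = a·mean of Q + b = 3.85·35.5 + 21.9 = 158.575.

sd(R) = 57.75, mean of R = 158.575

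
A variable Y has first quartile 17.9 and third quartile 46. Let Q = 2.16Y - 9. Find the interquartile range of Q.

IQR of Y = Q3 − Q1 = 46 − 17.9 = 28.1.
Under Q = aY + b, IQR(Q) = |a|·IQR(Y) = |2.16|·28.1 = 60.696 (shifts cancel; spread scales by |a|).

IQR(Q) = 60.696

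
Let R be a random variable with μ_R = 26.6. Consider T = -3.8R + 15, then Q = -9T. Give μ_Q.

μ_Q = 774.72

μ_T = (-3.8)·26.6 + 15 = -86.08.
μ_Q = (-9)·(-86.08) = 774.72.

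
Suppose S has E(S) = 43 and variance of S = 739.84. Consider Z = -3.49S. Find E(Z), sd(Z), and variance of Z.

Z = -3.49S is linear with a = -3.49, b = 0.
E(Z) = a·E(S) + b = (-3.49)·43 = -150.07.
sd(S) = √739.84 = 27.2.
sd(Z) = |a|·sd(S) = |-3.49|·27.2 = 94.928.
variance of Z = a²·variance of S = (-3.49)²·739.84 = 9011.325184.

E(Z) = -150.07, sd(Z) = 94.928, variance of Z = 9011.325184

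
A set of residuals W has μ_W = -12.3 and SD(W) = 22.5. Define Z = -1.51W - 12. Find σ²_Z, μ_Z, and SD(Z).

σ²_Z = 1154.300625, μ_Z = 6.573, SD(Z) = 33.975

Z = -1.51W - 12 is linear with a = -1.51, b = -12.
σ²_W = 22.5² = 506.25.
σ²_Z = a²·σ²_W = (-1.51)²·506.25 = 1154.300625 (the additive constant -12 does not affect variance).
μ_Z = a·μ_W + b = (-1.51)·(-12.3) + (-12) = 6.573.
SD(Z) = |a|·SD(W) = |-1.51|·22.5 = 33.975.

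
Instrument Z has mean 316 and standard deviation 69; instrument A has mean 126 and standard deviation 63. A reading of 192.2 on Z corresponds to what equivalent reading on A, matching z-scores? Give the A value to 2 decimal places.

A = 12.97

z = (192.2 − 316)/69 ≈ -1.7942.
A = 126 + z·63 = 126 + (192.2 − 316)·63/69 ≈ 12.97.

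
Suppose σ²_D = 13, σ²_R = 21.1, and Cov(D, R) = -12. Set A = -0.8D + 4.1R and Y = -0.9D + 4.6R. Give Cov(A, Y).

Cov(A, Y) = 495.746

By bilinearity, Cov(A, Y) = ac·σ²_D + bd·σ²_R + (ad+bc)·Cov(D, R), with a=-0.8, b=4.1, c=-0.9, d=4.6.
ac·σ²_D = (-0.8)·(-0.9)·13 = 9.36
bd·σ²_R = 4.1·4.6·21.1 = 397.946
(ad+bc)·Cov(D, R) = (-7.37)·(-12) = 88.44
Cov(A, Y) = 9.36 + 397.946 + 88.44 = 495.746.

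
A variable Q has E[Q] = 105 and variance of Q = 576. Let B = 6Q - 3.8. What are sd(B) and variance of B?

B = 6Q - 3.8 is linear with a = 6, b = -3.8.
sd(Q) = √576 = 24.
sd(B) = |a|·sd(Q) = |6|·24 = 144.
variance of B = a²·variance of Q = 6²·576 = 20736 (the additive constant -3.8 does not affect variance).

sd(B) = 144, variance of B = 20736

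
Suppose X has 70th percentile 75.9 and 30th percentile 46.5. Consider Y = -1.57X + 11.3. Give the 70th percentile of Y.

Since a = -1.57 < 0 the transformation is decreasing, reversing order: the 70th percentile of Y corresponds to the 30th percentile of X.
So P_{70}(Y) = a·P_{30}(X) + b = (-1.57)·46.5 + 11.3 = -61.705.

70th percentile of Y = -61.705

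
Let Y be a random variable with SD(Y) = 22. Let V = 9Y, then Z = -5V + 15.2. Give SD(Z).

SD(V) = |9|·22 = 198.
SD(Z) = |-5|·198 = 990.

SD(Z) = 990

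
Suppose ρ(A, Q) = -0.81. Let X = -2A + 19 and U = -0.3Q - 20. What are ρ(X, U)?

Linear rescalings preserve correlation up to sign; here the slopes -2 and -0.3 have the same sign, so ρ(X, U) = ρ(A, Q) = -0.81.

ρ(X, U) = -0.81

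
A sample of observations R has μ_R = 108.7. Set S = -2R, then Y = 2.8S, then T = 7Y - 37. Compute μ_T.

μ_T = -4298.04

μ_S = (-2)·108.7 = -217.4.
μ_Y = 2.8·(-217.4) = -608.72.
μ_T = 7·(-608.72) + (-37) = -4298.04.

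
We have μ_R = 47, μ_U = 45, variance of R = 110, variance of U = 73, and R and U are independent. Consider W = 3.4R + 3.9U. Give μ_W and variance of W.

μ_W = 335.3, variance of W = 2381.93

μ_W = 3.4·μ_R + 3.9·μ_U = 3.4·47 + 3.9·45 = 335.3.
variance of W = a²·variance of R + b²·variance of U + 2ab·Cov(R, U) with a = 3.4, b = 3.9.
Independence gives Cov(R, U) = 0.
= 3.4²·110 + 3.9²·73 + 2·3.4·3.9·0
= 1271.6 + 1110.33 + 0 = 2381.93.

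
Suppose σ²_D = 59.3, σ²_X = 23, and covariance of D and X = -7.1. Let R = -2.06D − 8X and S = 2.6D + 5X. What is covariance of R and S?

By bilinearity, covariance of R and S = ac·σ²_D + bd·σ²_X + (ad+bc)·covariance of D and X, with a=-2.06, b=-8, c=2.6, d=5.
ac·σ²_D = (-2.06)·2.6·59.3 = -317.6108
bd·σ²_X = (-8)·5·23 = -920
(ad+bc)·covariance of D and X = (-31.1)·(-7.1) = 220.81
covariance of R and S = -317.6108 + (-920) + 220.81 = -1016.8008.

covariance of R and S = -1016.8008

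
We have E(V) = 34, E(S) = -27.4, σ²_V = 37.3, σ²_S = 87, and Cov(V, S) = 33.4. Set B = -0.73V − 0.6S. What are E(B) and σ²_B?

E(B) = -8.38, σ²_B = 80.45557

E(B) = (-0.73)·E(V) + (-0.6)·E(S) = (-0.73)·34 + (-0.6)·(-27.4) = -8.38.
σ²_B = a²·σ²_V + b²·σ²_S + 2ab·Cov(V, S) with a = -0.73, b = -0.6.
= (-0.73)²·37.3 + (-0.6)²·87 + 2·(-0.73)·(-0.6)·33.4
= 19.87717 + 31.32 + 29.2584 = 80.45557.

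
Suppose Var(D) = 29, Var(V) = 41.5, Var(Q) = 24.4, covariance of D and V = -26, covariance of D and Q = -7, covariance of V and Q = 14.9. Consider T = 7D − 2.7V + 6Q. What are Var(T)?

Var(T) = 2513.975

Var(T) = a²·Var(D) + b²·Var(V) + c²·Var(Q) + 2ab·covariance of D and V + 2ac·covariance of D and Q + 2bc·covariance of V and Q, with a = 7, b = -2.7, c = 6.
= 1421 + 302.535 + 878.4 + 982.8 + (-588) + (-482.76)
= 2513.975.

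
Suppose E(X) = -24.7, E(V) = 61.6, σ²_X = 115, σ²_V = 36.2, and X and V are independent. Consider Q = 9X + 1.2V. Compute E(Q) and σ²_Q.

E(Q) = -148.38, σ²_Q = 9367.128

E(Q) = 9·E(X) + 1.2·E(V) = 9·(-24.7) + 1.2·61.6 = -148.38.
σ²_Q = a²·σ²_X + b²·σ²_V + 2ab·Cov[X, V] with a = 9, b = 1.2.
Independence gives Cov[X, V] = 0.
= 9²·115 + 1.2²·36.2 + 2·9·1.2·0
= 9315 + 52.128 + 0 = 9367.128.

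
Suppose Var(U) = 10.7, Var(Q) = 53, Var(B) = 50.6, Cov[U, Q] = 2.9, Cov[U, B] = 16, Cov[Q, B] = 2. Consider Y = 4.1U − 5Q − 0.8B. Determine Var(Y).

Var(Y) = a²·Var(U) + b²·Var(Q) + c²·Var(B) + 2ab·Cov[U, Q] + 2ac·Cov[U, B] + 2bc·Cov[Q, B], with a = 4.1, b = -5, c = -0.8.
= 179.867 + 1325 + 32.384 + (-118.9) + (-104.96) + 16
= 1329.391.

Var(Y) = 1329.391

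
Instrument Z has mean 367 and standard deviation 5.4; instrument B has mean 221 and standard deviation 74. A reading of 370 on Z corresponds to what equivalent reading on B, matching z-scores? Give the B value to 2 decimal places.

z = (370 − 367)/5.4 ≈ 0.5556.
B = 221 + z·74 = 221 + (370 − 367)·74/5.4 ≈ 262.11.

B = 262.11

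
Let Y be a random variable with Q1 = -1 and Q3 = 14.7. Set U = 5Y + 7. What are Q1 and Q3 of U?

a = 5 > 0: Q1(U) = a·Q1(Y)+b = 2, Q3(U) = a·Q3(Y)+b = 80.5.

Q1(U) = 2, Q3(U) = 80.5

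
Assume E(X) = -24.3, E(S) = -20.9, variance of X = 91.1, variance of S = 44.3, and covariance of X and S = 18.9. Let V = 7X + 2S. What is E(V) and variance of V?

E(V) = -211.9, variance of V = 5170.3

E(V) = 7·E(X) + 2·E(S) = 7·(-24.3) + 2·(-20.9) = -211.9.
variance of V = a²·variance of X + b²·variance of S + 2ab·covariance of X and S with a = 7, b = 2.
= 7²·91.1 + 2²·44.3 + 2·7·2·18.9
= 4463.9 + 177.2 + 529.2 = 5170.3.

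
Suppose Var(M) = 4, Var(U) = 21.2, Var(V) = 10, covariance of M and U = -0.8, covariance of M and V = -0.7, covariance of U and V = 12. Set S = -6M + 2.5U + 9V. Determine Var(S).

Var(S) = 1726.1

Var(S) = a²·Var(M) + b²·Var(U) + c²·Var(V) + 2ab·covariance of M and U + 2ac·covariance of M and V + 2bc·covariance of U and V, with a = -6, b = 2.5, c = 9.
= 144 + 132.5 + 810 + 24 + 75.6 + 540
= 1726.1.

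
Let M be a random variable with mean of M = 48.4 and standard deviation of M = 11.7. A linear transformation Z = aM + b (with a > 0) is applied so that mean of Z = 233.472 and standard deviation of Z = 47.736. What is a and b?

a = 4.08, b = 36

standard deviation of Z = a·standard deviation of M (a > 0), so a = 47.736/11.7 = 4.08.
mean of Z = a·mean of M + b, so b = 233.472 − 4.08·48.4 = 36.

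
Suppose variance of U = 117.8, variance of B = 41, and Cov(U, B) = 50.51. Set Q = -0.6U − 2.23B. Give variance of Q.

variance of Q = 381.46166

variance of Q = a²·variance of U + b²·variance of B + 2ab·Cov(U, B) with a = -0.6, b = -2.23.
= (-0.6)²·117.8 + (-2.23)²·41 + 2·(-0.6)·(-2.23)·50.51
= 42.408 + 203.8889 + 135.16476 = 381.46166.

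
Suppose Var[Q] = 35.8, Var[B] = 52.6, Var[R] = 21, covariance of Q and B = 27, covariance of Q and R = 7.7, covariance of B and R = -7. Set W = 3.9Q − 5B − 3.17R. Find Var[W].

Var[W] = a²·Var[Q] + b²·Var[B] + c²·Var[R] + 2ab·covariance of Q and B + 2ac·covariance of Q and R + 2bc·covariance of B and R, with a = 3.9, b = -5, c = -3.17.
= 544.518 + 1315 + 211.0269 + (-1053) + (-190.3902) + (-221.9)
= 605.2547.

Var[W] = 605.2547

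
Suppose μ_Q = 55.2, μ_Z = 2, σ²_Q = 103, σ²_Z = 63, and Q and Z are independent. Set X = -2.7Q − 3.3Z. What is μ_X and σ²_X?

μ_X = -155.64, σ²_X = 1436.94

μ_X = (-2.7)·μ_Q + (-3.3)·μ_Z = (-2.7)·55.2 + (-3.3)·2 = -155.64.
σ²_X = a²·σ²_Q + b²·σ²_Z + 2ab·covariance of Q and Z with a = -2.7, b = -3.3.
Independence gives covariance of Q and Z = 0.
= (-2.7)²·103 + (-3.3)²·63 + 2·(-2.7)·(-3.3)·0
= 750.87 + 686.07 + 0 = 1436.94.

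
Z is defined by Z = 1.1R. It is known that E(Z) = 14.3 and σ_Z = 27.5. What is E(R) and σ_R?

From Z = 1.1R: E(Z) = a·E(R) + b, so E(R) = (E(Z) − b)/a = (14.3 − 0)/1.1 = 13.
σ_Z = |a|·σ_R, so σ_R = 27.5/|1.1| = 25.

E(R) = 13, σ_R = 25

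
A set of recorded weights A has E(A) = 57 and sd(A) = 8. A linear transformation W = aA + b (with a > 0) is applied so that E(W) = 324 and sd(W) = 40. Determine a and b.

sd(W) = a·sd(A) (a > 0), so a = 40/8 = 5.
E(W) = a·E(A) + b, so b = 324 − 5·57 = 39.

a = 5, b = 39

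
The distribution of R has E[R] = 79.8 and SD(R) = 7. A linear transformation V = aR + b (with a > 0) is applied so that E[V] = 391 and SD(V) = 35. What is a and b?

a = 5, b = -8

SD(V) = a·SD(R) (a > 0), so a = 35/7 = 5.
E[V] = a·E[R] + b, so b = 391 − 5·79.8 = -8.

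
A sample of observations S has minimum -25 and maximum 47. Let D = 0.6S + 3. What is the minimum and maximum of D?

a = 0.6 > 0, so min(D) = a·min(S)+b = 0.6·(-25) + 3 = -12 and max(D) = 0.6·47 + 3 = 31.2.

min(D) = -12, max(D) = 31.2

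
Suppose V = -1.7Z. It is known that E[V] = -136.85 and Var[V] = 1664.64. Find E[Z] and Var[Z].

E[Z] = 80.5, Var[Z] = 576

From V = -1.7Z: E[V] = a·E[Z] + b, so E[Z] = (E[V] − b)/a = (-136.85 − 0)/(-1.7) = 80.5.
Var[V] = a²·Var[Z], so Var[Z] = 1664.64/(-1.7)² = 576.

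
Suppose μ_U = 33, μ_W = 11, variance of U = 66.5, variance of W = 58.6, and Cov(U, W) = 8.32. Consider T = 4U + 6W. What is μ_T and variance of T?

μ_T = 4·μ_U + 6·μ_W = 4·33 + 6·11 = 198.
variance of T = a²·variance of U + b²·variance of W + 2ab·Cov(U, W) with a = 4, b = 6.
= 4²·66.5 + 6²·58.6 + 2·4·6·8.32
= 1064 + 2109.6 + 399.36 = 3572.96.

μ_T = 198, variance of T = 3572.96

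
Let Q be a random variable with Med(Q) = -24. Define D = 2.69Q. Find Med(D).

A linear map preserves order up to sign, so Med(D) = a·Med(Q) + b = 2.69·(-24) = -64.56.

Med(D) = -64.56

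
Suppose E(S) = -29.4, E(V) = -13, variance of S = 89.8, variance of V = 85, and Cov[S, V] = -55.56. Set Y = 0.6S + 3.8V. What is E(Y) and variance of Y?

E(Y) = 0.6·E(S) + 3.8·E(V) = 0.6·(-29.4) + 3.8·(-13) = -67.04.
variance of Y = a²·variance of S + b²·variance of V + 2ab·Cov[S, V] with a = 0.6, b = 3.8.
= 0.6²·89.8 + 3.8²·85 + 2·0.6·3.8·(-55.56)
= 32.328 + 1227.4 + (-253.3536) = 1006.3744.

E(Y) = -67.04, variance of Y = 1006.3744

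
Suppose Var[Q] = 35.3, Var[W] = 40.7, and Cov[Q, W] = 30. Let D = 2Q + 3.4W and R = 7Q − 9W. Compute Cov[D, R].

Cov[D, R] = -577.22

By bilinearity, Cov[D, R] = ac·Var[Q] + bd·Var[W] + (ad+bc)·Cov[Q, W], with a=2, b=3.4, c=7, d=-9.
ac·Var[Q] = 2·7·35.3 = 494.2
bd·Var[W] = 3.4·(-9)·40.7 = -1245.42
(ad+bc)·Cov[Q, W] = (5.8)·30 = 174
Cov[D, R] = 494.2 + (-1245.42) + 174 = -577.22.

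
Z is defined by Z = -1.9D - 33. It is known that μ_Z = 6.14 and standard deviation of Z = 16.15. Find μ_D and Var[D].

μ_D = -20.6, Var[D] = 72.25

From Z = -1.9D - 33: μ_Z = a·μ_D + b, so μ_D = (μ_Z − b)/a = (6.14 − (-33))/(-1.9) = -20.6.
Var[Z] = 16.15² = 260.8225.
Var[Z] = a²·Var[D], so Var[D] = 260.8225/(-1.9)² = 72.25.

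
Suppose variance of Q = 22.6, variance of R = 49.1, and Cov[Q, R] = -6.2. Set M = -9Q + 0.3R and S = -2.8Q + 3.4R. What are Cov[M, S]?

Cov[M, S] = 814.53

By bilinearity, Cov[M, S] = ac·variance of Q + bd·variance of R + (ad+bc)·Cov[Q, R], with a=-9, b=0.3, c=-2.8, d=3.4.
ac·variance of Q = (-9)·(-2.8)·22.6 = 569.52
bd·variance of R = 0.3·3.4·49.1 = 50.082
(ad+bc)·Cov[Q, R] = (-31.44)·(-6.2) = 194.928
Cov[M, S] = 569.52 + 50.082 + 194.928 = 814.53.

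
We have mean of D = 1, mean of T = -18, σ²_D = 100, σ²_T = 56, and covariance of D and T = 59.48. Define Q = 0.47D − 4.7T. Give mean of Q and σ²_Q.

mean of Q = 85.07, σ²_Q = 996.34736

mean of Q = 0.47·mean of D + (-4.7)·mean of T = 0.47·1 + (-4.7)·(-18) = 85.07.
σ²_Q = a²·σ²_D + b²·σ²_T + 2ab·covariance of D and T with a = 0.47, b = -4.7.
= 0.47²·100 + (-4.7)²·56 + 2·0.47·(-4.7)·59.48
= 22.09 + 1237.04 + (-262.78264) = 996.34736.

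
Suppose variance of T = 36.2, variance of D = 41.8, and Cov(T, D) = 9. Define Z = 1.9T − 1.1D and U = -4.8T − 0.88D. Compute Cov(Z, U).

Cov(Z, U) = -257.2096

By bilinearity, Cov(Z, U) = ac·variance of T + bd·variance of D + (ad+bc)·Cov(T, D), with a=1.9, b=-1.1, c=-4.8, d=-0.88.
ac·variance of T = 1.9·(-4.8)·36.2 = -330.144
bd·variance of D = (-1.1)·(-0.88)·41.8 = 40.4624
(ad+bc)·Cov(T, D) = (3.608)·9 = 32.472
Cov(Z, U) = -330.144 + 40.4624 + 32.472 = -257.2096.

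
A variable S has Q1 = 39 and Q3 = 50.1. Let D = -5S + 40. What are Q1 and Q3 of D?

Q1(D) = -210.5, Q3(D) = -155

a = -5 < 0 reverses order: Q1(D) comes from Q3(S), Q3(D) from Q1(S).
Q1(D) = (-5)·50.1 + 40 = -210.5; Q3(D) = (-5)·39 + 40 = -155.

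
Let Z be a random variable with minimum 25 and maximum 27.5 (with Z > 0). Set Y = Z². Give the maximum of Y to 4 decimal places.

max(Y) = 756.25

Z² is increasing on this domain, so max(Y) comes from max(Z) = 27.5: max(Y) = square(27.5) = 756.25.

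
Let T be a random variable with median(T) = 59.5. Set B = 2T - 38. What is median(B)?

A linear map preserves order up to sign, so median(B) = a·median(T) + b = 2·59.5 + (-38) = 81.

median(B) = 81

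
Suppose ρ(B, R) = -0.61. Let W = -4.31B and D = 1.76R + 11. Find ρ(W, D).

ρ(W, D) = 0.61

Linear rescalings preserve |correlation|; the slopes -4.31 and 1.76 have opposite signs, so the correlation flips sign: ρ(W, D) = −ρ(B, R) = 0.61.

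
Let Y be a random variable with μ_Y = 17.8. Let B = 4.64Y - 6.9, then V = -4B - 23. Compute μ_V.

μ_B = 4.64·17.8 + (-6.9) = 75.692.
μ_V = (-4)·75.692 + (-23) = -325.768.

μ_V = -325.768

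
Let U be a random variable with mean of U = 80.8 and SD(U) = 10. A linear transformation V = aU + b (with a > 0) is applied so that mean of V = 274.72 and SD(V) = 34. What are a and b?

SD(V) = a·SD(U) (a > 0), so a = 34/10 = 3.4.
mean of V = a·mean of U + b, so b = 274.72 − 3.4·80.8 = 0.

a = 3.4, b = 0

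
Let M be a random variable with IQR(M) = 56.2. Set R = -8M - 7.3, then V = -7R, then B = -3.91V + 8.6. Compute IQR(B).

IQR(B) = 12305.552

IQR(R) = |-8|·56.2 = 449.6.
IQR(V) = |-7|·449.6 = 3147.2.
IQR(B) = |-3.91|·3147.2 = 12305.552.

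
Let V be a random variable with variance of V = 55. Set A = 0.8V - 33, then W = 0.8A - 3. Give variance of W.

variance of W = 22.528

variance of A = 0.8²·55 = 35.2.
variance of W = 0.8²·35.2 = 22.528.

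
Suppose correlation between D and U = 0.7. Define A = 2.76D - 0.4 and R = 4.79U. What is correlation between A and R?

correlation between A and R = 0.7

Linear rescalings preserve correlation up to sign; here the slopes 2.76 and 4.79 have the same sign, so correlation between A and R = correlation between D and U = 0.7.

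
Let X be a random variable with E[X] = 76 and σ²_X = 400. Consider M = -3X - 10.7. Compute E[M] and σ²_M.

E[M] = -238.7, σ²_M = 3600

M = -3X - 10.7 is linear with a = -3, b = -10.7.
E[M] = a·E[X] + b = (-3)·76 + (-10.7) = -238.7.
σ²_M = a²·σ²_X = (-3)²·400 = 3600 (the additive constant -10.7 does not affect variance).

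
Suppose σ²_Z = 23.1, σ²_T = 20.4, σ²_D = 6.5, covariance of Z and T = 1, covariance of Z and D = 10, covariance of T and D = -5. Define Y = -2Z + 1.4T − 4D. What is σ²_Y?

σ²_Y = 446.784

σ²_Y = a²·σ²_Z + b²·σ²_T + c²·σ²_D + 2ab·covariance of Z and T + 2ac·covariance of Z and D + 2bc·covariance of T and D, with a = -2, b = 1.4, c = -4.
= 92.4 + 39.984 + 104 + (-5.6) + 160 + 56
= 446.784.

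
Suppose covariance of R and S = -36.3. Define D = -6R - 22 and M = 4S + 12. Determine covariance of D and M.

covariance of D and M = a·c·covariance of R and S = (-6)·4·(-36.3) = 871.2. Additive constants drop out.

covariance of D and M = 871.2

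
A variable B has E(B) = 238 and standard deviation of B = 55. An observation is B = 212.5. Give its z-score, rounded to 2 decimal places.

z = -0.46

z = (B − E(B)) / standard deviation of B = (212.5 − 238) / 55 ≈ -0.46.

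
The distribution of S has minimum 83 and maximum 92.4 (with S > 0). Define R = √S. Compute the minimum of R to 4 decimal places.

min(R) = 9.1104

√S is increasing on this domain, so min(R) comes from min(S) = 83: min(R) = √(83) ≈ 9.1104.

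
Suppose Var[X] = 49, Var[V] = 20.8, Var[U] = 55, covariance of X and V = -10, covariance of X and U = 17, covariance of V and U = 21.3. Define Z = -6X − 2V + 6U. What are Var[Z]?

Var[Z] = 1852

Var[Z] = a²·Var[X] + b²·Var[V] + c²·Var[U] + 2ab·covariance of X and V + 2ac·covariance of X and U + 2bc·covariance of V and U, with a = -6, b = -2, c = 6.
= 1764 + 83.2 + 1980 + (-240) + (-1224) + (-511.2)
= 1852.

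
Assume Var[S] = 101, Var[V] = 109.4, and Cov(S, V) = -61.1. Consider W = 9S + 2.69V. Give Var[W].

Var[W] = a²·Var[S] + b²·Var[V] + 2ab·Cov(S, V) with a = 9, b = 2.69.
= 9²·101 + 2.69²·109.4 + 2·9·2.69·(-61.1)
= 8181 + 791.62934 + (-2958.462) = 6014.16734.

Var[W] = 6014.16734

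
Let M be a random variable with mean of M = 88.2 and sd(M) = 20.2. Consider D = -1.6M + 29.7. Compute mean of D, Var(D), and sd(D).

mean of D = -111.42, Var(D) = 1044.5824, sd(D) = 32.32

D = -1.6M + 29.7 is linear with a = -1.6, b = 29.7.
mean of D = a·mean of M + b = (-1.6)·88.2 + 29.7 = -111.42.
Var(M) = 20.2² = 408.04.
Var(D) = a²·Var(M) = (-1.6)²·408.04 = 1044.5824 (the additive constant 29.7 does not affect variance).
sd(D) = |a|·sd(M) = |-1.6|·20.2 = 32.32.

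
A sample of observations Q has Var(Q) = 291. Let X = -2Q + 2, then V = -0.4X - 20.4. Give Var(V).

Var(X) = (-2)²·291 = 1164.
Var(V) = (-0.4)²·1164 = 186.24.

Var(V) = 186.24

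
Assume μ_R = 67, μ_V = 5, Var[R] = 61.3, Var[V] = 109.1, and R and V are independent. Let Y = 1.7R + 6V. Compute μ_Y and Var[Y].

μ_Y = 143.9, Var[Y] = 4104.757

μ_Y = 1.7·μ_R + 6·μ_V = 1.7·67 + 6·5 = 143.9.
Var[Y] = a²·Var[R] + b²·Var[V] + 2ab·Cov[R, V] with a = 1.7, b = 6.
Independence gives Cov[R, V] = 0.
= 1.7²·61.3 + 6²·109.1 + 2·1.7·6·0
= 177.157 + 3927.6 + 0 = 4104.757.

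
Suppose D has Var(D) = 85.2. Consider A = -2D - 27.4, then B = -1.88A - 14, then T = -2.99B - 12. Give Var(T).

Var(A) = (-2)²·85.2 = 340.8.
Var(B) = (-1.88)²·340.8 = 1204.52352.
Var(T) = (-2.99)²·1204.52352 = 10768.560721152.

Var(T) = 10768.560721152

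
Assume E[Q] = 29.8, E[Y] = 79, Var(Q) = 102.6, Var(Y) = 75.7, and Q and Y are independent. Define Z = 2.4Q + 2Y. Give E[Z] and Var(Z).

E[Z] = 2.4·E[Q] + 2·E[Y] = 2.4·29.8 + 2·79 = 229.52.
Var(Z) = a²·Var(Q) + b²·Var(Y) + 2ab·Cov(Q, Y) with a = 2.4, b = 2.
Independence gives Cov(Q, Y) = 0.
= 2.4²·102.6 + 2²·75.7 + 2·2.4·2·0
= 590.976 + 302.8 + 0 = 893.776.

E[Z] = 229.52, Var(Z) = 893.776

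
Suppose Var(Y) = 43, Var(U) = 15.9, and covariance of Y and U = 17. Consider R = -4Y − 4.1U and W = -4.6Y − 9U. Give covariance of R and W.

By bilinearity, covariance of R and W = ac·Var(Y) + bd·Var(U) + (ad+bc)·covariance of Y and U, with a=-4, b=-4.1, c=-4.6, d=-9.
ac·Var(Y) = (-4)·(-4.6)·43 = 791.2
bd·Var(U) = (-4.1)·(-9)·15.9 = 586.71
(ad+bc)·covariance of Y and U = (54.86)·17 = 932.62
covariance of R and W = 791.2 + 586.71 + 932.62 = 2310.53.

covariance of R and W = 2310.53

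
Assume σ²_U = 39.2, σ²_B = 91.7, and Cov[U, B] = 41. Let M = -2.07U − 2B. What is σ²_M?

σ²_M = 874.24808

σ²_M = a²·σ²_U + b²·σ²_B + 2ab·Cov[U, B] with a = -2.07, b = -2.
= (-2.07)²·39.2 + (-2)²·91.7 + 2·(-2.07)·(-2)·41
= 167.96808 + 366.8 + 339.48 = 874.24808.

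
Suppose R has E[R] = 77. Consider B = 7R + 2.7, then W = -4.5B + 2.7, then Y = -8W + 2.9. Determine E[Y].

E[Y] = 19482.5

E[B] = 7·77 + 2.7 = 541.7.
E[W] = (-4.5)·541.7 + 2.7 = -2434.95.
E[Y] = (-8)·(-2434.95) + 2.9 = 19482.5.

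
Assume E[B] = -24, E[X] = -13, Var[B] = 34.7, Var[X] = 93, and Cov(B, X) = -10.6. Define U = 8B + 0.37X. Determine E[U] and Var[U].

E[U] = -196.81, Var[U] = 2170.7797

E[U] = 8·E[B] + 0.37·E[X] = 8·(-24) + 0.37·(-13) = -196.81.
Var[U] = a²·Var[B] + b²·Var[X] + 2ab·Cov(B, X) with a = 8, b = 0.37.
= 8²·34.7 + 0.37²·93 + 2·8·0.37·(-10.6)
= 2220.8 + 12.7317 + (-62.752) = 2170.7797.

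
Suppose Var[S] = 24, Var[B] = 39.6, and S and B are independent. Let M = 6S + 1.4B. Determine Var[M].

Var[M] = 941.616

Var[M] = a²·Var[S] + b²·Var[B] + 2ab·Cov(S, B) with a = 6, b = 1.4.
Independence gives Cov(S, B) = 0.
= 6²·24 + 1.4²·39.6 + 2·6·1.4·0
= 864 + 77.616 + 0 = 941.616.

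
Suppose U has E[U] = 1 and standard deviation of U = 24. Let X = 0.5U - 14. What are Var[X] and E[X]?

Var[X] = 144, E[X] = -13.5

X = 0.5U - 14 is linear with a = 0.5, b = -14.
Var[U] = 24² = 576.
Var[X] = a²·Var[U] = 0.5²·576 = 144 (the additive constant -14 does not affect variance).
E[X] = a·E[U] + b = 0.5·1 + (-14) = -13.5.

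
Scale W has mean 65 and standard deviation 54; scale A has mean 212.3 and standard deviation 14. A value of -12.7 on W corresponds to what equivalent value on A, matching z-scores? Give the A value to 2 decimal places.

z = (-12.7 − 65)/54 ≈ -1.4389.
A = 212.3 + z·14 = 212.3 + (-12.7 − 65)·14/54 ≈ 192.16.

A = 192.16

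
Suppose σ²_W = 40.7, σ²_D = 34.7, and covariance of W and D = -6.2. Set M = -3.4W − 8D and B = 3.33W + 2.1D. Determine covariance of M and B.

covariance of M and B = -834.3294

By bilinearity, covariance of M and B = ac·σ²_W + bd·σ²_D + (ad+bc)·covariance of W and D, with a=-3.4, b=-8, c=3.33, d=2.1.
ac·σ²_W = (-3.4)·3.33·40.7 = -460.8054
bd·σ²_D = (-8)·2.1·34.7 = -582.96
(ad+bc)·covariance of W and D = (-33.78)·(-6.2) = 209.436
covariance of M and B = -460.8054 + (-582.96) + 209.436 = -834.3294.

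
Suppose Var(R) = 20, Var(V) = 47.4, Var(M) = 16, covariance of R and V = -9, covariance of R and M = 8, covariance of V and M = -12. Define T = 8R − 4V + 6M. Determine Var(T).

Var(T) = a²·Var(R) + b²·Var(V) + c²·Var(M) + 2ab·covariance of R and V + 2ac·covariance of R and M + 2bc·covariance of V and M, with a = 8, b = -4, c = 6.
= 1280 + 758.4 + 576 + 576 + 768 + 576
= 4534.4.

Var(T) = 4534.4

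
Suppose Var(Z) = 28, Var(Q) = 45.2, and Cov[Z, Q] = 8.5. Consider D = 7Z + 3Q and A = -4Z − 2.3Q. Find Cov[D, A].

Cov[D, A] = -1334.73

By bilinearity, Cov[D, A] = ac·Var(Z) + bd·Var(Q) + (ad+bc)·Cov[Z, Q], with a=7, b=3, c=-4, d=-2.3.
ac·Var(Z) = 7·(-4)·28 = -784
bd·Var(Q) = 3·(-2.3)·45.2 = -311.88
(ad+bc)·Cov[Z, Q] = (-28.1)·8.5 = -238.85
Cov[D, A] = -784 + (-311.88) + (-238.85) = -1334.73.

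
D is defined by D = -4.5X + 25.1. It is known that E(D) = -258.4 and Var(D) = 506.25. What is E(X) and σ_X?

E(X) = 63, σ_X = 5

From D = -4.5X + 25.1: E(D) = a·E(X) + b, so E(X) = (E(D) − b)/a = (-258.4 − 25.1)/(-4.5) = 63.
σ_D = √506.25 = 22.5.
σ_D = |a|·σ_X, so σ_X = 22.5/|-4.5| = 5.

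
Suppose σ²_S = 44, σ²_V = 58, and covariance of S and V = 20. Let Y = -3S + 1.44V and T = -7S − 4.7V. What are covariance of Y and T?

By bilinearity, covariance of Y and T = ac·σ²_S + bd·σ²_V + (ad+bc)·covariance of S and V, with a=-3, b=1.44, c=-7, d=-4.7.
ac·σ²_S = (-3)·(-7)·44 = 924
bd·σ²_V = 1.44·(-4.7)·58 = -392.544
(ad+bc)·covariance of S and V = (4.02)·20 = 80.4
covariance of Y and T = 924 + (-392.544) + 80.4 = 611.856.

covariance of Y and T = 611.856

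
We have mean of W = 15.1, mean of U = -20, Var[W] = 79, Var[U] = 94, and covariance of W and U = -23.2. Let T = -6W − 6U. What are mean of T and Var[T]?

mean of T = 29.4, Var[T] = 4557.6

mean of T = (-6)·mean of W + (-6)·mean of U = (-6)·15.1 + (-6)·(-20) = 29.4.
Var[T] = a²·Var[W] + b²·Var[U] + 2ab·covariance of W and U with a = -6, b = -6.
= (-6)²·79 + (-6)²·94 + 2·(-6)·(-6)·(-23.2)
= 2844 + 3384 + (-1670.4) = 4557.6.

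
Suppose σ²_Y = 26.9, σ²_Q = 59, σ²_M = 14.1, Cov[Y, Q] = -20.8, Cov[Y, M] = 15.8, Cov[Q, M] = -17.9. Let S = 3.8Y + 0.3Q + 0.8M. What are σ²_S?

σ²_S = 442.818

σ²_S = a²·σ²_Y + b²·σ²_Q + c²·σ²_M + 2ab·Cov[Y, Q] + 2ac·Cov[Y, M] + 2bc·Cov[Q, M], with a = 3.8, b = 0.3, c = 0.8.
= 388.436 + 5.31 + 9.024 + (-47.424) + 96.064 + (-8.592)
= 442.818.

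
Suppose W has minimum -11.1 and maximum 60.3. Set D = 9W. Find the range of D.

Range(D) = 642.6

Range of W = 60.3 − (-11.1) = 71.4.
Range(D) = |a|·Range(W) = |9|·71.4 = 642.6.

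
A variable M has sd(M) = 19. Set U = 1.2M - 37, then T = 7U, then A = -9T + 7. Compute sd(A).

sd(U) = |1.2|·19 = 22.8.
sd(T) = |7|·22.8 = 159.6.
sd(A) = |-9|·159.6 = 1436.4.

sd(A) = 1436.4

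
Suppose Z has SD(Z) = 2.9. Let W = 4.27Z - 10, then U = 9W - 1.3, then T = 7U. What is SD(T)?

SD(T) = 780.129

SD(W) = |4.27|·2.9 = 12.383.
SD(U) = |9|·12.383 = 111.447.
SD(T) = |7|·111.447 = 780.129.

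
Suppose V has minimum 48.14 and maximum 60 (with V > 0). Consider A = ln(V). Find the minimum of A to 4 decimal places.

ln(V) is increasing on this domain, so min(A) comes from min(V) = 48.14: min(A) = ln(48.14) ≈ 3.8741.

min(A) = 3.8741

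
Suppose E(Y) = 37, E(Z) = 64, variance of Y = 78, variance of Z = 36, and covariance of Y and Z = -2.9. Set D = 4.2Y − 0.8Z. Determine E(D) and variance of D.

E(D) = 4.2·E(Y) + (-0.8)·E(Z) = 4.2·37 + (-0.8)·64 = 104.2.
variance of D = a²·variance of Y + b²·variance of Z + 2ab·covariance of Y and Z with a = 4.2, b = -0.8.
= 4.2²·78 + (-0.8)²·36 + 2·4.2·(-0.8)·(-2.9)
= 1375.92 + 23.04 + 19.488 = 1418.448.

E(D) = 104.2, variance of D = 1418.448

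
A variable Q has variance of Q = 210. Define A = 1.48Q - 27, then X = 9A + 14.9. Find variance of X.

variance of X = 37258.704

variance of A = 1.48²·210 = 459.984.
variance of X = 9²·459.984 = 37258.704.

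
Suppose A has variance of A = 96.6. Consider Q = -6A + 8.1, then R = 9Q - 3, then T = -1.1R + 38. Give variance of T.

variance of Q = (-6)²·96.6 = 3477.6.
variance of R = 9²·3477.6 = 281685.6.
variance of T = (-1.1)²·281685.6 = 340839.576.

variance of T = 340839.576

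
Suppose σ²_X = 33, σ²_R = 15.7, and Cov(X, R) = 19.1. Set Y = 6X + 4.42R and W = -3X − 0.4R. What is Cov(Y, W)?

By bilinearity, Cov(Y, W) = ac·σ²_X + bd·σ²_R + (ad+bc)·Cov(X, R), with a=6, b=4.42, c=-3, d=-0.4.
ac·σ²_X = 6·(-3)·33 = -594
bd·σ²_R = 4.42·(-0.4)·15.7 = -27.7576
(ad+bc)·Cov(X, R) = (-15.66)·19.1 = -299.106
Cov(Y, W) = -594 + (-27.7576) + (-299.106) = -920.8636.

Cov(Y, W) = -920.8636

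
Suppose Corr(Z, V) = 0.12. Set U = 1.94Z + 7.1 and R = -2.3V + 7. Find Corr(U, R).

Corr(U, R) = -0.12

Linear rescalings preserve |correlation|; the slopes 1.94 and -2.3 have opposite signs, so the correlation flips sign: Corr(U, R) = −Corr(Z, V) = -0.12.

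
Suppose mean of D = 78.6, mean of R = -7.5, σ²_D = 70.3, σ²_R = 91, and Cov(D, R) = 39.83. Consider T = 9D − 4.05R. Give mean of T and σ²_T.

mean of T = 737.775, σ²_T = 4283.3205

mean of T = 9·mean of D + (-4.05)·mean of R = 9·78.6 + (-4.05)·(-7.5) = 737.775.
σ²_T = a²·σ²_D + b²·σ²_R + 2ab·Cov(D, R) with a = 9, b = -4.05.
= 9²·70.3 + (-4.05)²·91 + 2·9·(-4.05)·39.83
= 5694.3 + 1492.6275 + (-2903.607) = 4283.3205.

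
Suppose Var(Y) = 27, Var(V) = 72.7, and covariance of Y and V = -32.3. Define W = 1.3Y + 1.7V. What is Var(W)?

Var(W) = a²·Var(Y) + b²·Var(V) + 2ab·covariance of Y and V with a = 1.3, b = 1.7.
= 1.3²·27 + 1.7²·72.7 + 2·1.3·1.7·(-32.3)
= 45.63 + 210.103 + (-142.766) = 112.967.

Var(W) = 112.967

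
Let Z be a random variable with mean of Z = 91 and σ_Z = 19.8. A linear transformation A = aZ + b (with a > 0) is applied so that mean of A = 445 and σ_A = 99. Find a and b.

a = 5, b = -10

σ_A = a·σ_Z (a > 0), so a = 99/19.8 = 5.
mean of A = a·mean of Z + b, so b = 445 − 5·91 = -10.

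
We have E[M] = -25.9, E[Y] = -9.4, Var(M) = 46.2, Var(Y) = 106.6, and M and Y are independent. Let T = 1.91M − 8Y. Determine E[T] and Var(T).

E[T] = 1.91·E[M] + (-8)·E[Y] = 1.91·(-25.9) + (-8)·(-9.4) = 25.731.
Var(T) = a²·Var(M) + b²·Var(Y) + 2ab·covariance of M and Y with a = 1.91, b = -8.
Independence gives covariance of M and Y = 0.
= 1.91²·46.2 + (-8)²·106.6 + 2·1.91·(-8)·0
= 168.54222 + 6822.4 + 0 = 6990.94222.

E[T] = 25.731, Var(T) = 6990.94222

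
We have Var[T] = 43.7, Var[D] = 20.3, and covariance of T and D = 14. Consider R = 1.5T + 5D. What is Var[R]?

Var[R] = 815.825

Var[R] = a²·Var[T] + b²·Var[D] + 2ab·covariance of T and D with a = 1.5, b = 5.
= 1.5²·43.7 + 5²·20.3 + 2·1.5·5·14
= 98.325 + 507.5 + 210 = 815.825.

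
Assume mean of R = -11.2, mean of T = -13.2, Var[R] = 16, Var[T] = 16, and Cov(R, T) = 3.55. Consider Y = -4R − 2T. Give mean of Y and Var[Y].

mean of Y = (-4)·mean of R + (-2)·mean of T = (-4)·(-11.2) + (-2)·(-13.2) = 71.2.
Var[Y] = a²·Var[R] + b²·Var[T] + 2ab·Cov(R, T) with a = -4, b = -2.
= (-4)²·16 + (-2)²·16 + 2·(-4)·(-2)·3.55
= 256 + 64 + 56.8 = 376.8.

mean of Y = 71.2, Var[Y] = 376.8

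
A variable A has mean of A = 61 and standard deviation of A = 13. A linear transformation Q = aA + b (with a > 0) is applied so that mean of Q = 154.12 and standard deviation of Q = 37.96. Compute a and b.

standard deviation of Q = a·standard deviation of A (a > 0), so a = 37.96/13 = 2.92.
mean of Q = a·mean of A + b, so b = 154.12 − 2.92·61 = -24.

a = 2.92, b = -24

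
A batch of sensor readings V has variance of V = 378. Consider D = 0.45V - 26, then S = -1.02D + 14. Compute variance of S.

variance of D = 0.45²·378 = 76.545.
variance of S = (-1.02)²·76.545 = 79.637418.

variance of S = 79.637418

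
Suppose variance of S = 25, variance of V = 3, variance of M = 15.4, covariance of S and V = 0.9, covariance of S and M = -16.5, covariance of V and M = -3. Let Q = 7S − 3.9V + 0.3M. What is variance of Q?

variance of Q = a²·variance of S + b²·variance of V + c²·variance of M + 2ab·covariance of S and V + 2ac·covariance of S and M + 2bc·covariance of V and M, with a = 7, b = -3.9, c = 0.3.
= 1225 + 45.63 + 1.386 + (-49.14) + (-69.3) + 7.02
= 1160.596.

variance of Q = 1160.596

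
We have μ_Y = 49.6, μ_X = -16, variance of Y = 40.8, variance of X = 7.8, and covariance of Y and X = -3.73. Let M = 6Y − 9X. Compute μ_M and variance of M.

μ_M = 441.6, variance of M = 2503.44

μ_M = 6·μ_Y + (-9)·μ_X = 6·49.6 + (-9)·(-16) = 441.6.
variance of M = a²·variance of Y + b²·variance of X + 2ab·covariance of Y and X with a = 6, b = -9.
= 6²·40.8 + (-9)²·7.8 + 2·6·(-9)·(-3.73)
= 1468.8 + 631.8 + 402.84 = 2503.44.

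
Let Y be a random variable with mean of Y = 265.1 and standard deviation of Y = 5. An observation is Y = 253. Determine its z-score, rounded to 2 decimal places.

z = -2.42

z = (Y − mean of Y) / standard deviation of Y = (253 − 265.1) / 5 = -2.42.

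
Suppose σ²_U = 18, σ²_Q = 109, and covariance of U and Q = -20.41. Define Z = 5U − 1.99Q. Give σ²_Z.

σ²_Z = 1287.8099

σ²_Z = a²·σ²_U + b²·σ²_Q + 2ab·covariance of U and Q with a = 5, b = -1.99.
= 5²·18 + (-1.99)²·109 + 2·5·(-1.99)·(-20.41)
= 450 + 431.6509 + 406.159 = 1287.8099.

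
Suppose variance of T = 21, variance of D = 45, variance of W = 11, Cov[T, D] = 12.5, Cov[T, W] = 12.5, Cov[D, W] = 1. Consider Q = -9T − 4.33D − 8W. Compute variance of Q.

variance of Q = 6092.2305

variance of Q = a²·variance of T + b²·variance of D + c²·variance of W + 2ab·Cov[T, D] + 2ac·Cov[T, W] + 2bc·Cov[D, W], with a = -9, b = -4.33, c = -8.
= 1701 + 843.7005 + 704 + 974.25 + 1800 + 69.28
= 6092.2305.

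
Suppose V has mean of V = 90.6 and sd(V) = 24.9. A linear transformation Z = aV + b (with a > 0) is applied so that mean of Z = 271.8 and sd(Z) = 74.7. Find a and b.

sd(Z) = a·sd(V) (a > 0), so a = 74.7/24.9 = 3.
mean of Z = a·mean of V + b, so b = 271.8 − 3·90.6 = 0.

a = 3, b = 0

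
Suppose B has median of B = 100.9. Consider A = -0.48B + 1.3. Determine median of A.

median of A = -47.132

A linear map preserves order up to sign, so median of A = a·median of B + b = (-0.48)·100.9 + 1.3 = -47.132.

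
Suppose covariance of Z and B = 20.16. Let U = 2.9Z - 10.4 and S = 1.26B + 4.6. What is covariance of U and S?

covariance of U and S = 73.66464

covariance of U and S = a·c·covariance of Z and B = 2.9·1.26·20.16 = 73.66464. Additive constants drop out.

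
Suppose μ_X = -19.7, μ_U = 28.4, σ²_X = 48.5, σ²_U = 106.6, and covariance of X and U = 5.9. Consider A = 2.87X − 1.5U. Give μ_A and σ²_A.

μ_A = -99.139, σ²_A = 588.54065

μ_A = 2.87·μ_X + (-1.5)·μ_U = 2.87·(-19.7) + (-1.5)·28.4 = -99.139.
σ²_A = a²·σ²_X + b²·σ²_U + 2ab·covariance of X and U with a = 2.87, b = -1.5.
= 2.87²·48.5 + (-1.5)²·106.6 + 2·2.87·(-1.5)·5.9
= 399.48965 + 239.85 + (-50.799) = 588.54065.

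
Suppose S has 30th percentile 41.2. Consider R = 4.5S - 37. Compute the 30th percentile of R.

Since a = 4.5 > 0 the transformation is increasing, so the 30th percentile of R = a·(P_{30} of S) + b = 4.5·41.2 + (-37) = 148.4.

30th percentile of R = 148.4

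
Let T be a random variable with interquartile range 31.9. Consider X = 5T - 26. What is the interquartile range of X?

Under X = aT + b, IQR(X) = |a|·IQR(T) = |5|·31.9 = 159.5 (shifts cancel; spread scales by |a|).

IQR(X) = 159.5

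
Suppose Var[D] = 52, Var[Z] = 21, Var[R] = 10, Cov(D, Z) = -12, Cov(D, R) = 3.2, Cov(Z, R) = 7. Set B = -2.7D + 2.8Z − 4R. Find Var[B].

Var[B] = 797.48

Var[B] = a²·Var[D] + b²·Var[Z] + c²·Var[R] + 2ab·Cov(D, Z) + 2ac·Cov(D, R) + 2bc·Cov(Z, R), with a = -2.7, b = 2.8, c = -4.
= 379.08 + 164.64 + 160 + 181.44 + 69.12 + (-156.8)
= 797.48.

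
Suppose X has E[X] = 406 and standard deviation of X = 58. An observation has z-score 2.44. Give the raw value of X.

X = 547.52

X = E[X] + z·standard deviation of X = 406 + 2.44·58 = 547.52.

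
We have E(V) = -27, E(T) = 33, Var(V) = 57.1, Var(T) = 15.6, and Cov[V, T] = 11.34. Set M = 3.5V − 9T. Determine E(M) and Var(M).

E(M) = 3.5·E(V) + (-9)·E(T) = 3.5·(-27) + (-9)·33 = -391.5.
Var(M) = a²·Var(V) + b²·Var(T) + 2ab·Cov[V, T] with a = 3.5, b = -9.
= 3.5²·57.1 + (-9)²·15.6 + 2·3.5·(-9)·11.34
= 699.475 + 1263.6 + (-714.42) = 1248.655.

E(M) = -391.5, Var(M) = 1248.655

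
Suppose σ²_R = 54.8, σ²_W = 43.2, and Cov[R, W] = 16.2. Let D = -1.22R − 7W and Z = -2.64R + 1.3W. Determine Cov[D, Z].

By bilinearity, Cov[D, Z] = ac·σ²_R + bd·σ²_W + (ad+bc)·Cov[R, W], with a=-1.22, b=-7, c=-2.64, d=1.3.
ac·σ²_R = (-1.22)·(-2.64)·54.8 = 176.49984
bd·σ²_W = (-7)·1.3·43.2 = -393.12
(ad+bc)·Cov[R, W] = (16.894)·16.2 = 273.6828
Cov[D, Z] = 176.49984 + (-393.12) + 273.6828 = 57.06264.

Cov[D, Z] = 57.06264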